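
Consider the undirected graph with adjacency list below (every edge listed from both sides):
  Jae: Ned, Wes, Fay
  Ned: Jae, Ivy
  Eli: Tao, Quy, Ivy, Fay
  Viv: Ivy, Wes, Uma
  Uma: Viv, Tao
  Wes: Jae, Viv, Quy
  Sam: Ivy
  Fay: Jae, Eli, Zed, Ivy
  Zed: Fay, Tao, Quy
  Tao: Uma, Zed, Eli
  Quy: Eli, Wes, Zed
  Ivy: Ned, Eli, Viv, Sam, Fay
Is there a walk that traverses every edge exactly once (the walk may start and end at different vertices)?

Degrees: Jae:3, Ned:2, Eli:4, Viv:3, Uma:2, Wes:3, Sam:1, Fay:4, Zed:3, Tao:3, Quy:3, Ivy:5
Odd-degree vertices: Jae, Viv, Wes, Sam, Zed, Tao, Quy, Ivy (8 total).
With 8 odd-degree vertices (more than two), no single trail can use every edge.

No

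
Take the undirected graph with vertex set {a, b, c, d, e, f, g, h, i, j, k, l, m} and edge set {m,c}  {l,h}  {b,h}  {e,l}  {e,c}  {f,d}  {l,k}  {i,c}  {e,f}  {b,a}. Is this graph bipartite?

Yes

Color {b, c, f, g, j, l} black and {a, d, e, h, i, k, m} white. No edge joins two same-colored vertices, so the graph is bipartite.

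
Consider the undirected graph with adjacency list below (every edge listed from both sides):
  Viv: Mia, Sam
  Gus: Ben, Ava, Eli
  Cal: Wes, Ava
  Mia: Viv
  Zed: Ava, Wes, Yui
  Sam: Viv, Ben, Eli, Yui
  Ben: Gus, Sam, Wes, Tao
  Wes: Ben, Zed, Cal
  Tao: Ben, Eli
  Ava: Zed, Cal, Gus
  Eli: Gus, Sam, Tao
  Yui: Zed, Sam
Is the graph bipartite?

No

The cycle Wes-Ben-Gus-Ava-Zed-Wes has length 5, which is odd, so the graph is not bipartite.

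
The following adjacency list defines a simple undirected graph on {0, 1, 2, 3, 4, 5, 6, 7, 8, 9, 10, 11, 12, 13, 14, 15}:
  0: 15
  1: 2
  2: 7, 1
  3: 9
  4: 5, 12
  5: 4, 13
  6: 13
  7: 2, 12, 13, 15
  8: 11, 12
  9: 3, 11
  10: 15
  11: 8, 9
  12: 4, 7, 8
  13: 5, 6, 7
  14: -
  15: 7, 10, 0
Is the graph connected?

Component: {14}
Component: {0, 1, 2, 3, 4, 5, 6, 7, 8, 9, 10, 11, 12, 13, 15}
No edge joins these 2 groups, so the graph is disconnected.

No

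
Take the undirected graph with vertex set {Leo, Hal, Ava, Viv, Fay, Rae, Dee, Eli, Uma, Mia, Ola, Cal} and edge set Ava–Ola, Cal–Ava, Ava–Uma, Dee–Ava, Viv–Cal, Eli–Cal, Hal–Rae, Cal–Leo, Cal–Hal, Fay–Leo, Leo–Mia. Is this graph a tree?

Yes

The graph has 12 vertices and 11 edges.
It is connected with exactly 11 edges, hence acyclic — it is a tree.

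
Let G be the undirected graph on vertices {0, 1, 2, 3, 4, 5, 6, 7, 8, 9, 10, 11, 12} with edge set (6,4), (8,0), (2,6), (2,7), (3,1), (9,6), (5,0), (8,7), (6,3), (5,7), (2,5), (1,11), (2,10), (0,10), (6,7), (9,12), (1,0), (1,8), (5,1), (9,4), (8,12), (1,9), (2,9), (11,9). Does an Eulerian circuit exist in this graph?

No

Degrees: 0:4, 1:6, 2:5, 3:2, 4:2, 5:4, 6:5, 7:4, 8:4, 9:6, 10:2, 11:2, 12:2
Vertices with odd degree: 2, 6. An Eulerian circuit requires all degrees even.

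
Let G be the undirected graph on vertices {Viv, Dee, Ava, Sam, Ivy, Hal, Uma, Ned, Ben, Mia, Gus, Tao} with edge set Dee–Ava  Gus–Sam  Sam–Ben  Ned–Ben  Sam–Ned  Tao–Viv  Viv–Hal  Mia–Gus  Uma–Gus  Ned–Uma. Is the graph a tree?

|V| = 12, |E| = 10.
It splits into 4 components, so it cannot be a tree.

No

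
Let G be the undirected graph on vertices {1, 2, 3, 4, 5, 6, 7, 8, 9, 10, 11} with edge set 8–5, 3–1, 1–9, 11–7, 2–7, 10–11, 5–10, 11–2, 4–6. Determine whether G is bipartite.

No

The cycle 7-2-11-7 has length 3, which is odd, so the graph is not bipartite.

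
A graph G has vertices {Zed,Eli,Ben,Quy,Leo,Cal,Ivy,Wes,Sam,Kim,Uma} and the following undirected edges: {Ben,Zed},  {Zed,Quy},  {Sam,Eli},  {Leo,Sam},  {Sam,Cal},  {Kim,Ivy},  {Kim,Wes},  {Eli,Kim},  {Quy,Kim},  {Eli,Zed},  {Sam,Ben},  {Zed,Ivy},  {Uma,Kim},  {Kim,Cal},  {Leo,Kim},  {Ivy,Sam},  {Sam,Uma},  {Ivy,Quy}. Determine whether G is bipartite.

The cycle Ivy-Quy-Zed-Ivy has length 3, which is odd, so the graph is not bipartite.

No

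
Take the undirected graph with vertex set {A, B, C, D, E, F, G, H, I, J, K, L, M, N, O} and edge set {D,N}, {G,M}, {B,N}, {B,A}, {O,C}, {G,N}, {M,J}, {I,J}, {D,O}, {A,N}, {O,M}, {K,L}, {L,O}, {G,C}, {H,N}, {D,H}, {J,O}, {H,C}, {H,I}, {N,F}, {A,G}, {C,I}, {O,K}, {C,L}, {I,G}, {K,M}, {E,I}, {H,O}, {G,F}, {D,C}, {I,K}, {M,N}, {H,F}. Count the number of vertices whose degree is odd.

8

Degrees: A:3, B:2, C:6, D:4, E:1, F:3, G:6, H:6, I:6, J:3, K:4, L:3, M:5, N:7, O:7
Odd-degree vertices: A, E, F, J, L, M, N, O.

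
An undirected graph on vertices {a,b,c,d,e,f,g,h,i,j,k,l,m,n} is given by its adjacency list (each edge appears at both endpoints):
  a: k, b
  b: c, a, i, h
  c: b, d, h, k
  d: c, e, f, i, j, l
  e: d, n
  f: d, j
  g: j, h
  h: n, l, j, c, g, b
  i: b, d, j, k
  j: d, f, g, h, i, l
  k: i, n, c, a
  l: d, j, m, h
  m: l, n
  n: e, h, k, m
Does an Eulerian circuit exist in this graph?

Yes

Degrees: a:2, b:4, c:4, d:6, e:2, f:2, g:2, h:6, i:4, j:6, k:4, l:4, m:2, n:4
Every vertex has even degree and the edges form a single connected piece, so an Eulerian circuit exists.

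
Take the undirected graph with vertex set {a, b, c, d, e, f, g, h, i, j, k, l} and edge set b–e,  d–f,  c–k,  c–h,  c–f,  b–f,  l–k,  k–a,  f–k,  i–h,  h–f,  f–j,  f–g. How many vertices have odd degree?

Degrees: a:1, b:2, c:3, d:1, e:1, f:7, g:1, h:3, i:1, j:1, k:4, l:1
Odd-degree vertices: a, c, d, e, f, g, h, i, j, l.

10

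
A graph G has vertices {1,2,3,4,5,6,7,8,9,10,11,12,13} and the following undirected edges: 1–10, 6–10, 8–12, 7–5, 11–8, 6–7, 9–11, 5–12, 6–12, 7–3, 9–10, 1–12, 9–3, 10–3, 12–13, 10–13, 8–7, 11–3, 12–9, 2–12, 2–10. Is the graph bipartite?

No

3-9-10-3 is an odd cycle (length 3), and a bipartite graph can contain only even cycles.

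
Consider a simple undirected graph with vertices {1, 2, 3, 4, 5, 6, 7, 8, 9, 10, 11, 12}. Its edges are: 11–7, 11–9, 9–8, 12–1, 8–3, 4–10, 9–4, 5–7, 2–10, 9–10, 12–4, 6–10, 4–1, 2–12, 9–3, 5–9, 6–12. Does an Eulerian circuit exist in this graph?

Degrees: 1:2, 2:2, 3:2, 4:4, 5:2, 6:2, 7:2, 8:2, 9:6, 10:4, 11:2, 12:4
Every vertex has even degree and the edges form a single connected piece, so an Eulerian circuit exists.

Yes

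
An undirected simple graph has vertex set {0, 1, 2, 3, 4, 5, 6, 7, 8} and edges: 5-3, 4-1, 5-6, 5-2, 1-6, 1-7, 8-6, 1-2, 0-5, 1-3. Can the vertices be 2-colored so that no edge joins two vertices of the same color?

Partition the vertices as {1, 5, 8} vs {0, 2, 3, 4, 6, 7}. Each listed edge has one endpoint in each part, so the graph is bipartite.

Yes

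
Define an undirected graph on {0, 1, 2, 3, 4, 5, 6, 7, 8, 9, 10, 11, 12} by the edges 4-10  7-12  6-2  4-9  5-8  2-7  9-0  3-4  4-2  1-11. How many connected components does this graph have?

Component: {1, 11}
Component: {5, 8}
Component: {0, 2, 3, 4, 6, 7, 9, 10, 12}

3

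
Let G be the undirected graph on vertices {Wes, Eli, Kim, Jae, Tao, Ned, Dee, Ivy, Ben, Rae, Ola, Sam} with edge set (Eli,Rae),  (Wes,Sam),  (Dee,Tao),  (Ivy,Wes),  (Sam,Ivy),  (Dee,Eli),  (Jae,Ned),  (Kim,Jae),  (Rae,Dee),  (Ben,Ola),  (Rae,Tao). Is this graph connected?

No

Component: {Ben, Ola}
Component: {Wes, Ivy, Sam}
Component: {Kim, Jae, Ned}
Component: {Eli, Tao, Dee, Rae}
No edge joins these 4 groups, so the graph is disconnected.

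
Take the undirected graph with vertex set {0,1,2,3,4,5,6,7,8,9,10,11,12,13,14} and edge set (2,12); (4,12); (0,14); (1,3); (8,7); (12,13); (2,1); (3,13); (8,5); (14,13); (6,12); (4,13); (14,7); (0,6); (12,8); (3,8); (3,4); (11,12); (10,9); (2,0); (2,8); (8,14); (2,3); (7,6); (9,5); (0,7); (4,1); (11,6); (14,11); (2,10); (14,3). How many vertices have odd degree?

Degrees: 0:4, 1:3, 2:6, 3:6, 4:4, 5:2, 6:4, 7:4, 8:6, 9:2, 10:2, 11:3, 12:6, 13:4, 14:6
Odd-degree vertices: 1, 11.

2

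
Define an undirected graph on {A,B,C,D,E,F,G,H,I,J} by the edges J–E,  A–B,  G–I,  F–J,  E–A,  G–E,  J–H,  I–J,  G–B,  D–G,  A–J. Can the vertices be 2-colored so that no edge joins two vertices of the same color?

The cycle E-A-J-E has length 3, which is odd, so the graph is not bipartite.

No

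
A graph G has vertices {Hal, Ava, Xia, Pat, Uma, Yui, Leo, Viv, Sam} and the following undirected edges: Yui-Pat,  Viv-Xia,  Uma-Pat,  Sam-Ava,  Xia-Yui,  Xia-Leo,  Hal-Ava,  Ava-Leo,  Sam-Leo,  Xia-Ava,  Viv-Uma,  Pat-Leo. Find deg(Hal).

1

Neighbors of Hal: Ava.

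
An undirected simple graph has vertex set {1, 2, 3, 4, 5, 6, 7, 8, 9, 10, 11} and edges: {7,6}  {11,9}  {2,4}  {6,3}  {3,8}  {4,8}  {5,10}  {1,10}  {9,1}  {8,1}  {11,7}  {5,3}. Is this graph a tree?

No

|V| = 11, |E| = 12.
A tree on 11 vertices has exactly 10 edges; this graph has 12, so it contains a cycle and is not a tree.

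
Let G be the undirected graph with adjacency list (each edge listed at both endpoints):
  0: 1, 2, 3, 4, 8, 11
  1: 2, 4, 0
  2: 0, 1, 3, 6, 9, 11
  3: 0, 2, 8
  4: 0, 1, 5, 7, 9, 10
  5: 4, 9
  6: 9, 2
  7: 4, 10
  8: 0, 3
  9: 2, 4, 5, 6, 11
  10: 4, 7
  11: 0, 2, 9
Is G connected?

Yes

A breadth-first search from 0 visits 0, 11, 1, 8, 3, 4, 2, 9, 5, 10, 7, 6 — all 12 vertices — so the graph is connected.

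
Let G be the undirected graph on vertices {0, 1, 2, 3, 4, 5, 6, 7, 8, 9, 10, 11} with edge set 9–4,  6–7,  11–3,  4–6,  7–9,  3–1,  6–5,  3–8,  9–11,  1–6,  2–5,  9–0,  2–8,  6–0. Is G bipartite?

Yes

A valid 2-coloring puts {2, 3, 6, 9, 10} on one side and {0, 1, 4, 5, 7, 8, 11} on the other; every edge crosses between the two sides.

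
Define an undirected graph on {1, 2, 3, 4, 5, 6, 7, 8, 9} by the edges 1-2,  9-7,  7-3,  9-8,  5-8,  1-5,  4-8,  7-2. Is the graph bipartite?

Color {2, 3, 4, 5, 6, 9} black and {1, 7, 8} white. No edge joins two same-colored vertices, so the graph is bipartite.

Yes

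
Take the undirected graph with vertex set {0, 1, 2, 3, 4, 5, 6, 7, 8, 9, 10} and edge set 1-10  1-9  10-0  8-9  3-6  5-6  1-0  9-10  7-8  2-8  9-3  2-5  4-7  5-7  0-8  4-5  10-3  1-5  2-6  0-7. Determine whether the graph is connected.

Starting from 0 and exploring outward reaches every vertex (0, 1, 7, 8, 10, 9, 5, 4, 2, 3, 6); the graph is connected.

Yes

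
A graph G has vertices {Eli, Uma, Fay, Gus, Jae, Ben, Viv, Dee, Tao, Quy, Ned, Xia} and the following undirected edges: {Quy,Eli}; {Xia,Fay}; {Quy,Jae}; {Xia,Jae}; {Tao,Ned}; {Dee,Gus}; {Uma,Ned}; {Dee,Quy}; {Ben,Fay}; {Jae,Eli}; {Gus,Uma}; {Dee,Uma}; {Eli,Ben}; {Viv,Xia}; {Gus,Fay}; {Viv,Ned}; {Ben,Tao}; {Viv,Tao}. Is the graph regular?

Yes

Degrees: Eli:3, Uma:3, Fay:3, Gus:3, Jae:3, Ben:3, Viv:3, Dee:3, Tao:3, Quy:3, Ned:3, Xia:3
All degrees equal 3; the graph is regular.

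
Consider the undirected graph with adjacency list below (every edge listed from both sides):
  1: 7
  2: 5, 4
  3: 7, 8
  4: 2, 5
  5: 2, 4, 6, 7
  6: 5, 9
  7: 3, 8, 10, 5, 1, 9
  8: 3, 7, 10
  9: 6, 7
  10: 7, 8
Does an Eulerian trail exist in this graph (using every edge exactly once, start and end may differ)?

Yes

Degrees: 1:1, 2:2, 3:2, 4:2, 5:4, 6:2, 7:6, 8:3, 9:2, 10:2
Odd-degree vertices: 1, 8 (2 total).
With 2 odd-degree vertices and all edges in one connected piece, an Eulerian trail exists (from 1 to 8).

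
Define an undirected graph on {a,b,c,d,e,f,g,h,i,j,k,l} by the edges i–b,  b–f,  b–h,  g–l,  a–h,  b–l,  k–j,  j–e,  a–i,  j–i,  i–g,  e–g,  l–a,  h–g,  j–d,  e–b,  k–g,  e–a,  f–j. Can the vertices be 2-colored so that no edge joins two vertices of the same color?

Yes

Partition the vertices as {c, d, e, f, h, i, k, l} vs {a, b, g, j}. Each listed edge has one endpoint in each part, so the graph is bipartite.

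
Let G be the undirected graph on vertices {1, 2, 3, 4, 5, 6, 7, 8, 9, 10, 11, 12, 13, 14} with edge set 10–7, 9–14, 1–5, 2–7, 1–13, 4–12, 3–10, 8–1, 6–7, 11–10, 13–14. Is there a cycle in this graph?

The graph has 14 vertices, 11 edges, and 3 connected components.
A forest on 14 vertices with 3 components has exactly 11 edges, which matches — so no cycle.

No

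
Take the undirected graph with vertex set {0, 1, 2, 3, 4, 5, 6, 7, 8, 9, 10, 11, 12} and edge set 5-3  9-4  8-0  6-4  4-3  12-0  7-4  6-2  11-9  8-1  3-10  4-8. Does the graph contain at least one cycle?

No

|V| = 13, |E| = 12, number of components = 1.
A forest on 13 vertices with 1 component has exactly 12 edges, which matches — so no cycle.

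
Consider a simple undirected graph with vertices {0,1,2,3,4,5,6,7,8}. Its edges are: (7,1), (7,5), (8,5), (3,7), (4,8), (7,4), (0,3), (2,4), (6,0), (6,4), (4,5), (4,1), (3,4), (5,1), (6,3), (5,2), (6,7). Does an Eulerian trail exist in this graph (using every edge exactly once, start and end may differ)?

No

Degrees: 0:2, 1:3, 2:2, 3:4, 4:7, 5:5, 6:4, 7:5, 8:2
Odd-degree vertices: 1, 4, 5, 7 (4 total).
With 4 odd-degree vertices (more than two), no single trail can use every edge.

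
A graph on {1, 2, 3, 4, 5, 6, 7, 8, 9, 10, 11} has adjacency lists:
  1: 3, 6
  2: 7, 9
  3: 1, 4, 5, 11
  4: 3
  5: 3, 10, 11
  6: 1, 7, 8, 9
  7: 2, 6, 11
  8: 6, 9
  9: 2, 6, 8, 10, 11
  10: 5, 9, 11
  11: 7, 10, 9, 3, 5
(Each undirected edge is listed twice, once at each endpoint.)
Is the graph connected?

Yes

Starting from 1 and exploring outward reaches every vertex (1, 3, 6, 5, 4, 11, 9, 7, 8, 10, 2); the graph is connected.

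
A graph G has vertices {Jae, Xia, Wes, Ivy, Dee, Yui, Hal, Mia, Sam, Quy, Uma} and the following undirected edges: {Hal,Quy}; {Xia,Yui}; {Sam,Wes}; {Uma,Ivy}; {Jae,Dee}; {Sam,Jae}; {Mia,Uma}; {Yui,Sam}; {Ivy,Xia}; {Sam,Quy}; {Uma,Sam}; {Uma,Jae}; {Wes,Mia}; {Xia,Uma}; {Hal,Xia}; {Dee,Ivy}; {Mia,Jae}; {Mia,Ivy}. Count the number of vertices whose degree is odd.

2

Degrees: Jae:4, Xia:4, Wes:2, Ivy:4, Dee:2, Yui:2, Hal:2, Mia:4, Sam:5, Quy:2, Uma:5
Odd-degree vertices: Sam, Uma.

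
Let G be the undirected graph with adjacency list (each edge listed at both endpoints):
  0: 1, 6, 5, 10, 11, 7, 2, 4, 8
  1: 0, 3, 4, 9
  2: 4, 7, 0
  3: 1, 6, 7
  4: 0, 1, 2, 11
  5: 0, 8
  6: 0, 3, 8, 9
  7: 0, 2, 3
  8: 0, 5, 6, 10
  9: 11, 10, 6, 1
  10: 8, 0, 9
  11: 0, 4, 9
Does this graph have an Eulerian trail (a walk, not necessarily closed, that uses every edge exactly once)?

No

Degrees: 0:9, 1:4, 2:3, 3:3, 4:4, 5:2, 6:4, 7:3, 8:4, 9:4, 10:3, 11:3
Odd-degree vertices: 0, 2, 3, 7, 10, 11 (6 total).
An Eulerian trail requires 0 or 2 odd-degree vertices; here there are 6.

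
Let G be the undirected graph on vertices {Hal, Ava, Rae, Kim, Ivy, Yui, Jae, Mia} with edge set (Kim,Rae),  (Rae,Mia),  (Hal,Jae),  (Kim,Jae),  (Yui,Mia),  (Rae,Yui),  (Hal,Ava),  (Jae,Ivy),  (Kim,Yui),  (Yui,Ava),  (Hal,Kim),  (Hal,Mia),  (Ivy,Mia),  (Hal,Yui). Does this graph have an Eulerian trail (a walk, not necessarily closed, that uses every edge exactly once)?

Degrees: Hal:5, Ava:2, Rae:3, Kim:4, Ivy:2, Yui:5, Jae:3, Mia:4
Odd-degree vertices: Hal, Rae, Yui, Jae (4 total).
With 4 odd-degree vertices (more than two), no single trail can use every edge.

No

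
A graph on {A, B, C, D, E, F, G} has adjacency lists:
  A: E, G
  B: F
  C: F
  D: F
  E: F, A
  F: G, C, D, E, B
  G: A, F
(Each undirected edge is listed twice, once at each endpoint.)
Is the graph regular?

No

Degrees: A:2, B:1, C:1, D:1, E:2, F:5, G:2
Degrees are not all equal (e.g. deg(B)=1 but deg(F)=5); not regular.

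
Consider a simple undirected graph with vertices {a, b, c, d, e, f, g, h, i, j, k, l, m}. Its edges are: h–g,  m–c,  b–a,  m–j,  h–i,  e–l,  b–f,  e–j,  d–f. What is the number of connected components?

4

Component: {k}
Component: {g, h, i}
Component: {a, b, d, f}
Component: {c, e, j, l, m}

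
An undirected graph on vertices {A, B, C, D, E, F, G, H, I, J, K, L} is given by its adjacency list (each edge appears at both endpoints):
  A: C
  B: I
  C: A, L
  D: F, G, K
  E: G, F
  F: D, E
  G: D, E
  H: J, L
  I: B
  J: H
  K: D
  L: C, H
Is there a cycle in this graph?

|V| = 12, |E| = 10, number of components = 3.
One cycle is D-G-E-F-D.

Yes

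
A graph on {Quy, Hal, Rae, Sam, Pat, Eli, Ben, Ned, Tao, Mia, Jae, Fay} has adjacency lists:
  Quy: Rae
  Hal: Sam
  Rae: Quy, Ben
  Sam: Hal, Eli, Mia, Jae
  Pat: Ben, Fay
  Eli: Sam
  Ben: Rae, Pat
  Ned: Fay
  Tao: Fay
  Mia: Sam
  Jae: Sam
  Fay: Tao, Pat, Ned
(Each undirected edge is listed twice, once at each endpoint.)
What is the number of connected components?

Component: {Hal, Sam, Eli, Mia, Jae}
Component: {Quy, Rae, Pat, Ben, Ned, Tao, Fay}

2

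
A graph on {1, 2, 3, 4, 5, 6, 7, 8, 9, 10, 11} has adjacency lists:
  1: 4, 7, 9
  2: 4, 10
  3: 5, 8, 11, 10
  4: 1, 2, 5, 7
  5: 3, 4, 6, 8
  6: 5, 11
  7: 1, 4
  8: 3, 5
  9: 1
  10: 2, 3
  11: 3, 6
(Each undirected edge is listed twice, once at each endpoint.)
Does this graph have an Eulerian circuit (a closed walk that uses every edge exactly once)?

Degrees: 1:3, 2:2, 3:4, 4:4, 5:4, 6:2, 7:2, 8:2, 9:1, 10:2, 11:2
1, 9 have odd degree; an Eulerian circuit needs every degree to be even, so none exists.

No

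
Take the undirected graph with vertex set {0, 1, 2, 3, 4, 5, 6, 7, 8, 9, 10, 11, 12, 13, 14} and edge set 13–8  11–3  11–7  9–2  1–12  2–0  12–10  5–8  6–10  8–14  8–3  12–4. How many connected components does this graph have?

Component: {0, 2, 9}
Component: {1, 4, 6, 10, 12}
Component: {3, 5, 7, 8, 11, 13, 14}

3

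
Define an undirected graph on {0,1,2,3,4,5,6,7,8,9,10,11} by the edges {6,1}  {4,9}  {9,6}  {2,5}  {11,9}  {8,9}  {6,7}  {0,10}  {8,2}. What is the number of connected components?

3

Component: {3}
Component: {0, 10}
Component: {1, 2, 4, 5, 6, 7, 8, 9, 11}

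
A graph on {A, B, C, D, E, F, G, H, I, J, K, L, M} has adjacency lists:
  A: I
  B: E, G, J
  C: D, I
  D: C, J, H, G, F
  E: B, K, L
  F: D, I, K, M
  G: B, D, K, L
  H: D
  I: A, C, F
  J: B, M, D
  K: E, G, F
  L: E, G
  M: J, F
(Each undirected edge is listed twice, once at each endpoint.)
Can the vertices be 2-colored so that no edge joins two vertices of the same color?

Yes

A valid 2-coloring puts {B, D, I, K, L, M} on one side and {A, C, E, F, G, H, J} on the other; every edge crosses between the two sides.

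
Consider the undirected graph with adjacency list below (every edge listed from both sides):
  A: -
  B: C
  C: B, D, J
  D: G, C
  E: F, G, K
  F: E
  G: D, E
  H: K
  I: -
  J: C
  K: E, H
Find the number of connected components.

Component: {A}
Component: {I}
Component: {B, C, D, E, F, G, H, J, K}

3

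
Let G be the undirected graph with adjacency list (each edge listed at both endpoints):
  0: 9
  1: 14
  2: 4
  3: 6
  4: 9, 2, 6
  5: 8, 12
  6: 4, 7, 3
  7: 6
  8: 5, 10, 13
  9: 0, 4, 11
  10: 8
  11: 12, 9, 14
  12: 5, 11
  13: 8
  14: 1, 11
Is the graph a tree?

Yes

|V| = 15, |E| = 14.
It is connected with exactly 14 edges, hence acyclic — it is a tree.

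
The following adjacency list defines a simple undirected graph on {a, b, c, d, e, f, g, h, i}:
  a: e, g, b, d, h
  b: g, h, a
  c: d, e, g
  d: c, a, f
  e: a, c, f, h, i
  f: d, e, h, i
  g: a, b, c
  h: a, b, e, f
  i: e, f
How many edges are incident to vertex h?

Neighbors of h: a, b, e, f.

4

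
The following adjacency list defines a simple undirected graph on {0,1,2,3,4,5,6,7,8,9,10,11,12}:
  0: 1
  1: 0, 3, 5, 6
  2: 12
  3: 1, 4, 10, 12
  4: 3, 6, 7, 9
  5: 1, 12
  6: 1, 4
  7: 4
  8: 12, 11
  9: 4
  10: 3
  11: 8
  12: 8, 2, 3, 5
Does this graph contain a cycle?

Yes

|V| = 13, |E| = 14, number of components = 1.
One cycle is 1-3-12-5-1.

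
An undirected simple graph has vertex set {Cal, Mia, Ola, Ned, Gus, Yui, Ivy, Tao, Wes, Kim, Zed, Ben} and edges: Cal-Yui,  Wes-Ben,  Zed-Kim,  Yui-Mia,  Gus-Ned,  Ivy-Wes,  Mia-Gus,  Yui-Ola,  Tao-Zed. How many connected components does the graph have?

3

Component: {Ivy, Wes, Ben}
Component: {Tao, Kim, Zed}
Component: {Cal, Mia, Ola, Ned, Gus, Yui}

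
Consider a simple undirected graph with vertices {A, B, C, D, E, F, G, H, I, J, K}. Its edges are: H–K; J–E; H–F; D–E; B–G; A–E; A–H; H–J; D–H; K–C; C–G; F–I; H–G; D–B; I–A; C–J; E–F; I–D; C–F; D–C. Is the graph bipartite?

Partition the vertices as {B, C, E, H, I} vs {A, D, F, G, J, K}. Each listed edge has one endpoint in each part, so the graph is bipartite.

Yes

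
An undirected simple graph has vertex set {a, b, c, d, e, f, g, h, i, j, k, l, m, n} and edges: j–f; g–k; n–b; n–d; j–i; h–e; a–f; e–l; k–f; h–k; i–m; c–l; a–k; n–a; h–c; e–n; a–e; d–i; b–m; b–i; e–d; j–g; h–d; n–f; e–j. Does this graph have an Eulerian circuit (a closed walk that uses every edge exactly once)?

Degrees: a:4, b:3, c:2, d:4, e:6, f:4, g:2, h:4, i:4, j:4, k:4, l:2, m:2, n:5
b, n have odd degree; an Eulerian circuit needs every degree to be even, so none exists.

No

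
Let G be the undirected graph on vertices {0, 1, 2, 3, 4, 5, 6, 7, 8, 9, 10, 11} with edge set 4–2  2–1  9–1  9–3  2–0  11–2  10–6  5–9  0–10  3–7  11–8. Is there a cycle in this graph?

The graph has 12 vertices, 11 edges, and 1 connected component.
Since 11 = 12 - 1, the graph is a forest and contains no cycle.

No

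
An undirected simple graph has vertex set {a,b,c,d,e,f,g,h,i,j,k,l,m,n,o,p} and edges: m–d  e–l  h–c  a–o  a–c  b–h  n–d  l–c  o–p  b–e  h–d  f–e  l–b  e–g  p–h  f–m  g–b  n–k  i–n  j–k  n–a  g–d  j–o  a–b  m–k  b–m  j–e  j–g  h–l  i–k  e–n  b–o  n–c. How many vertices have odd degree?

Degrees: a:4, b:7, c:4, d:4, e:6, f:2, g:4, h:5, i:2, j:4, k:4, l:4, m:4, n:6, o:4, p:2
Odd-degree vertices: b, h.

2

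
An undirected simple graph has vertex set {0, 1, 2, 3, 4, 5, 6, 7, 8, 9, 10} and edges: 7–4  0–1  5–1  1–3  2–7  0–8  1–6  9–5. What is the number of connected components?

Component: {10}
Component: {2, 4, 7}
Component: {0, 1, 3, 5, 6, 8, 9}

3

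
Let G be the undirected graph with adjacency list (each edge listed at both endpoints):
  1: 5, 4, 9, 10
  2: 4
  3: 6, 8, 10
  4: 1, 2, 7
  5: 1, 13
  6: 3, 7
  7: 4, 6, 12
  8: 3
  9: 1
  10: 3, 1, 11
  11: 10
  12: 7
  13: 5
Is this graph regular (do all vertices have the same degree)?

Degrees: 1:4, 2:1, 3:3, 4:3, 5:2, 6:2, 7:3, 8:1, 9:1, 10:3, 11:1, 12:1, 13:1
Vertex 2 has degree 1 while 1 has degree 4, so the graph is not regular.

No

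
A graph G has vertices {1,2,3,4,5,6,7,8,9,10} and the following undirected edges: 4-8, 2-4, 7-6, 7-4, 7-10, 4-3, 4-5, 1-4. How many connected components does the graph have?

2

Component: {9}
Component: {1, 2, 3, 4, 5, 6, 7, 8, 10}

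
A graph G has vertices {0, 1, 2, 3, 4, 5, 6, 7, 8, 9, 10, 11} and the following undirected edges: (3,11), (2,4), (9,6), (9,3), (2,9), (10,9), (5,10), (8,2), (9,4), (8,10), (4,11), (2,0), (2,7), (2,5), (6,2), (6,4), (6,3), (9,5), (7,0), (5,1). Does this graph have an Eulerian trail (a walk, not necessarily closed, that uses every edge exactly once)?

Degrees: 0:2, 1:1, 2:7, 3:3, 4:4, 5:4, 6:4, 7:2, 8:2, 9:6, 10:3, 11:2
Odd-degree vertices: 1, 2, 3, 10 (4 total).
With 4 odd-degree vertices (more than two), no single trail can use every edge.

No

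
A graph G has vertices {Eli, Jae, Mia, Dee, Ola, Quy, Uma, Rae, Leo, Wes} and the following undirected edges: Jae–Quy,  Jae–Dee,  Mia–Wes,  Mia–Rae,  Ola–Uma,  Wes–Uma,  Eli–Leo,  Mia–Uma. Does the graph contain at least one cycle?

Yes

|V| = 10, |E| = 8, number of components = 3.
One cycle is Mia-Uma-Wes-Mia.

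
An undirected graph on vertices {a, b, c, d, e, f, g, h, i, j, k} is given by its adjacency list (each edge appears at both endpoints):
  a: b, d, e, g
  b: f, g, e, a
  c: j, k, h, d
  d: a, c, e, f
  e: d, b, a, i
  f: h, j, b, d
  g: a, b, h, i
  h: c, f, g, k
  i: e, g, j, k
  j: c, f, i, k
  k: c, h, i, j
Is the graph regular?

Yes

Degrees: a:4, b:4, c:4, d:4, e:4, f:4, g:4, h:4, i:4, j:4, k:4
Every vertex has degree 4, so the graph is 4-regular.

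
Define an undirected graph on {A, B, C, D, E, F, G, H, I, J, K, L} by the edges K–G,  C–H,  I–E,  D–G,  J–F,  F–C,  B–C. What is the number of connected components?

5

Component: {A}
Component: {L}
Component: {E, I}
Component: {D, G, K}
Component: {B, C, F, H, J}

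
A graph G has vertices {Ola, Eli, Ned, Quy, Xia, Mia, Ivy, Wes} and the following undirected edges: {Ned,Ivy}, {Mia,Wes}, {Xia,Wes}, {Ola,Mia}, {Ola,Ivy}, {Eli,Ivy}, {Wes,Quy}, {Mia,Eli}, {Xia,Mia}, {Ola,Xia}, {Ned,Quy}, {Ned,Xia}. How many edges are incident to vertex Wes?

3

Neighbors of Wes: Quy, Xia, Mia.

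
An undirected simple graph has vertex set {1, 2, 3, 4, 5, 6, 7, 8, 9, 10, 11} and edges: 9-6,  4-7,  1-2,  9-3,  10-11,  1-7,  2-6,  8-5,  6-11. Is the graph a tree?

|V| = 11, |E| = 9.
It splits into 2 components, so it cannot be a tree.

No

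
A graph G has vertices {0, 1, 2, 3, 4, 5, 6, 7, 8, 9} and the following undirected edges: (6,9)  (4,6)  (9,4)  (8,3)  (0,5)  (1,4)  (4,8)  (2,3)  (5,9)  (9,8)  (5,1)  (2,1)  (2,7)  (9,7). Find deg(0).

Neighbors of 0: 5.

1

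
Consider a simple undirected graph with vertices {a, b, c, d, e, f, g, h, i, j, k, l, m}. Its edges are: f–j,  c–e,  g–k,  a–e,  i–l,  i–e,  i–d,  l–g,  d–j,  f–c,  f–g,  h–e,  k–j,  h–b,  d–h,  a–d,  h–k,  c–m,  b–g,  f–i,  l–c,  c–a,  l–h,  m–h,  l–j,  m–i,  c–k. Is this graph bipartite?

No

The cycle c-a-d-h-m-c has length 5, which is odd, so the graph is not bipartite.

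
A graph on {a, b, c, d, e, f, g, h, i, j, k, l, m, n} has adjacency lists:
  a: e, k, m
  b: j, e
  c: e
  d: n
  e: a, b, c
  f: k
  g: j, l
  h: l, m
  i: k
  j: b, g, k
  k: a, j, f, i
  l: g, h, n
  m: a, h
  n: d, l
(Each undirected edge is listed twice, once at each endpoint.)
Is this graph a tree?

The graph has 14 vertices and 15 edges.
A tree on 14 vertices has exactly 13 edges; this graph has 15, so it contains a cycle and is not a tree.

No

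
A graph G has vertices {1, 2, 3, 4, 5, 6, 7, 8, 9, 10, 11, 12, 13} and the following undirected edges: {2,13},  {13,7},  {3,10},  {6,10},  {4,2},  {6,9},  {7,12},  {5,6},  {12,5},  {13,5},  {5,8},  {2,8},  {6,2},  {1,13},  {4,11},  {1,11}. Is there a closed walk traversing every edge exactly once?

Degrees: 1:2, 2:4, 3:1, 4:2, 5:4, 6:4, 7:2, 8:2, 9:1, 10:2, 11:2, 12:2, 13:4
3, 9 have odd degree; an Eulerian circuit needs every degree to be even, so none exists.

No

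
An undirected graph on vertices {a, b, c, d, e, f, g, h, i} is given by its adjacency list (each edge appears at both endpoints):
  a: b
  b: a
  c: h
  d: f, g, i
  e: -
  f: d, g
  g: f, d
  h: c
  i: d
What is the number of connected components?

Component: {e}
Component: {a, b}
Component: {c, h}
Component: {d, f, g, i}

4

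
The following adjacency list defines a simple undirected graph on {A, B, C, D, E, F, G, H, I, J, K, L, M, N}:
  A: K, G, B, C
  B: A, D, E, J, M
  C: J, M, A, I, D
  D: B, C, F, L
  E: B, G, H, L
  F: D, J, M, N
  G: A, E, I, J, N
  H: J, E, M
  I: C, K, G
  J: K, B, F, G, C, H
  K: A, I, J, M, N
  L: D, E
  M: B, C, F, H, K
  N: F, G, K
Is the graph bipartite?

Partition the vertices as {B, C, F, G, H, K, L} vs {A, D, E, I, J, M, N}. Each listed edge has one endpoint in each part, so the graph is bipartite.

Yes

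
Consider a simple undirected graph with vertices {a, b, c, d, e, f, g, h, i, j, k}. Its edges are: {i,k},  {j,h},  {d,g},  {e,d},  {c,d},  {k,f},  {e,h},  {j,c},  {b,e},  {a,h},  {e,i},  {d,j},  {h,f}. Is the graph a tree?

No

|V| = 11, |E| = 13.
Connected but with 13 > 10 edges, so it has a cycle and is not a tree.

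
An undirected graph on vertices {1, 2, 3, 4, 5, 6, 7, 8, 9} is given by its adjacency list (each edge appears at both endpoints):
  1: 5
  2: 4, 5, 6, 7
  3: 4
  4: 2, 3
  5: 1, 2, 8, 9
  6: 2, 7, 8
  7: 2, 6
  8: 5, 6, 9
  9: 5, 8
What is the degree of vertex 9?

Neighbors of 9: 5, 8.

2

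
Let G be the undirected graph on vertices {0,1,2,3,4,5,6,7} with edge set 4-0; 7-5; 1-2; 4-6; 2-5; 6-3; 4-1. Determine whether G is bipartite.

Yes

A valid 2-coloring puts {2, 3, 4, 7} on one side and {0, 1, 5, 6} on the other; every edge crosses between the two sides.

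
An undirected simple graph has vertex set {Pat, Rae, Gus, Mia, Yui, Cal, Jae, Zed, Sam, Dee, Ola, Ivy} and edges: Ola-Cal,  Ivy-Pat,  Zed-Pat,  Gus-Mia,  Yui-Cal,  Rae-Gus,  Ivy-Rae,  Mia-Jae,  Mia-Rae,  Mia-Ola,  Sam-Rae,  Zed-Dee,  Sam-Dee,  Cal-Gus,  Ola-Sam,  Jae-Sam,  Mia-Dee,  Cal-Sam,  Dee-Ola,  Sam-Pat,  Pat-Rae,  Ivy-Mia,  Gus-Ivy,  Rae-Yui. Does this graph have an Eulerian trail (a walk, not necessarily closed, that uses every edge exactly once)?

Yes

Degrees: Pat:4, Rae:6, Gus:4, Mia:6, Yui:2, Cal:4, Jae:2, Zed:2, Sam:6, Dee:4, Ola:4, Ivy:4
Odd-degree vertices: none (0 total).
With 0 odd-degree vertices and all edges in one connected piece, an Eulerian trail exists.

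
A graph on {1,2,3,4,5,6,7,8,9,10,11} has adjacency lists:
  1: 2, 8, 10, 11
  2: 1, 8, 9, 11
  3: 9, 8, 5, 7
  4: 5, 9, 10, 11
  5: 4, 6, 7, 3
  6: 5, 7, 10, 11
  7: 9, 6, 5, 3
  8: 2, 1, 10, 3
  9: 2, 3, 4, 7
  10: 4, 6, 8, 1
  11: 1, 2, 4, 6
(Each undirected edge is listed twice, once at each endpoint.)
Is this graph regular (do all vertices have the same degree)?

Degrees: 1:4, 2:4, 3:4, 4:4, 5:4, 6:4, 7:4, 8:4, 9:4, 10:4, 11:4
All degrees equal 4; the graph is regular.

Yes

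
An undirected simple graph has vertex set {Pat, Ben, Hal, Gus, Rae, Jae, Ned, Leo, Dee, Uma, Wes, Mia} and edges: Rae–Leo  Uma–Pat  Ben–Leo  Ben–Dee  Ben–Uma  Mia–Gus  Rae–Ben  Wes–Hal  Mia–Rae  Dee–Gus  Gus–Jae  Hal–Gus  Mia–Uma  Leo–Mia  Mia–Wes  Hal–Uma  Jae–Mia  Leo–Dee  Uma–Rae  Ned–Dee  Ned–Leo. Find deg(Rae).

4

Neighbors of Rae: Ben, Leo, Uma, Mia.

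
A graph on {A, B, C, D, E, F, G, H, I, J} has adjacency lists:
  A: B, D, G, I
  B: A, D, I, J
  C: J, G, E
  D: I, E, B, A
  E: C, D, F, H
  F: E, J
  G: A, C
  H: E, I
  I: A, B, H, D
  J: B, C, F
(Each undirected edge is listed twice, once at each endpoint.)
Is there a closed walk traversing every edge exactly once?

No

Degrees: A:4, B:4, C:3, D:4, E:4, F:2, G:2, H:2, I:4, J:3
C, J have odd degree; an Eulerian circuit needs every degree to be even, so none exists.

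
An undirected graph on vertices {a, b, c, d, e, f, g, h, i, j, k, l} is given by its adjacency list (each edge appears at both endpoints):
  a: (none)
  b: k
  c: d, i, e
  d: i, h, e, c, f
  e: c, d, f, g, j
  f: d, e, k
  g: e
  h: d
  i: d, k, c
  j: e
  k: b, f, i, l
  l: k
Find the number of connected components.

Component: {a}
Component: {b, c, d, e, f, g, h, i, j, k, l}

2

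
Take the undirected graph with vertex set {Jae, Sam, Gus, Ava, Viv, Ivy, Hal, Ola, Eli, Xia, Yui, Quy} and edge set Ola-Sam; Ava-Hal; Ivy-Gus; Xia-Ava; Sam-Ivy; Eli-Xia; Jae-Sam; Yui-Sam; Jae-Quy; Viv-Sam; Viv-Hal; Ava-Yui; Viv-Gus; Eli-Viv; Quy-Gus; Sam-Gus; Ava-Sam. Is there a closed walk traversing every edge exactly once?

Degrees: Jae:2, Sam:7, Gus:4, Ava:4, Viv:4, Ivy:2, Hal:2, Ola:1, Eli:2, Xia:2, Yui:2, Quy:2
Sam, Ola have odd degree; an Eulerian circuit needs every degree to be even, so none exists.

No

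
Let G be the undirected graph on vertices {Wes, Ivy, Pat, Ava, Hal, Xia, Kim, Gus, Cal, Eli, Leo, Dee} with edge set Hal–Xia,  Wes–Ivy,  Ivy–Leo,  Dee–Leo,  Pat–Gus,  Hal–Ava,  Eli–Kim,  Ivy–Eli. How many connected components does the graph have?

Component: {Cal}
Component: {Pat, Gus}
Component: {Ava, Hal, Xia}
Component: {Wes, Ivy, Kim, Eli, Leo, Dee}

4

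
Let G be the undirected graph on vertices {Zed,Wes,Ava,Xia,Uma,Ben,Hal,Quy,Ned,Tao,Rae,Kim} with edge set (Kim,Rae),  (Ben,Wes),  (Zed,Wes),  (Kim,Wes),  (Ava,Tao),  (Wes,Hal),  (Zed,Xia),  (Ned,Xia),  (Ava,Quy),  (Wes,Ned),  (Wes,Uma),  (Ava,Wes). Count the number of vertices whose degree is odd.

8

Degrees: Zed:2, Wes:7, Ava:3, Xia:2, Uma:1, Ben:1, Hal:1, Quy:1, Ned:2, Tao:1, Rae:1, Kim:2
Odd-degree vertices: Wes, Ava, Uma, Ben, Hal, Quy, Tao, Rae.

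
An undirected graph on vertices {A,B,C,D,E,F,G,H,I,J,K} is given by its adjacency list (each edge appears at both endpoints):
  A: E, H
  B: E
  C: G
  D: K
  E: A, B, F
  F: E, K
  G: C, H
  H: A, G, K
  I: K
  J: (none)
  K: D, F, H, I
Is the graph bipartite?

No

The cycle F-E-A-H-K-F has length 5, which is odd, so the graph is not bipartite.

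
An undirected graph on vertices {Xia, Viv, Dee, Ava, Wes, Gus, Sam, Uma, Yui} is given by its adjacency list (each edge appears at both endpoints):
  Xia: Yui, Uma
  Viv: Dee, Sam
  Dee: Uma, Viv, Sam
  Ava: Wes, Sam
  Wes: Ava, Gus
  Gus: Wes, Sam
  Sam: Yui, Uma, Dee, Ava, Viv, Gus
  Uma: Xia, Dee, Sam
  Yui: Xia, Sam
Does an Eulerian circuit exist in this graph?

No

Degrees: Xia:2, Viv:2, Dee:3, Ava:2, Wes:2, Gus:2, Sam:6, Uma:3, Yui:2
Vertices with odd degree: Dee, Uma. An Eulerian circuit requires all degrees even.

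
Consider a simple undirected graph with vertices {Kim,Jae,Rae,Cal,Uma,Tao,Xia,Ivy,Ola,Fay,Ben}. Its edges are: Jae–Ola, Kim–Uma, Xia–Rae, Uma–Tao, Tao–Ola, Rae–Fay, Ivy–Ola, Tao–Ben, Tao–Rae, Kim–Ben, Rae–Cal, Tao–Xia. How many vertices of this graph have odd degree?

Degrees: Kim:2, Jae:1, Rae:4, Cal:1, Uma:2, Tao:5, Xia:2, Ivy:1, Ola:3, Fay:1, Ben:2
Odd-degree vertices: Jae, Cal, Tao, Ivy, Ola, Fay.

6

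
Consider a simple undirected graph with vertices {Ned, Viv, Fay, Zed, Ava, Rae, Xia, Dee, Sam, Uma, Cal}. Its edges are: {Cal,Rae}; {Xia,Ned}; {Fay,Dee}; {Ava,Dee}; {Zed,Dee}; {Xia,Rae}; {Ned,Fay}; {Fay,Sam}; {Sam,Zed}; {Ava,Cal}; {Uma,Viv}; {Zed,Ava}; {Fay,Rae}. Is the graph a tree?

No

The graph has 11 vertices and 13 edges.
It is not connected, so it is not a tree.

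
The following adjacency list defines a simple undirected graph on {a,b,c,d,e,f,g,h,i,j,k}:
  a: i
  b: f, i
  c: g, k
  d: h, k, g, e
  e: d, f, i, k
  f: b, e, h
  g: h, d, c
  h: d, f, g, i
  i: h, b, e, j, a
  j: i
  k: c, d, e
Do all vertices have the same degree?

No

Degrees: a:1, b:2, c:2, d:4, e:4, f:3, g:3, h:4, i:5, j:1, k:3
Degrees are not all equal (e.g. deg(a)=1 but deg(i)=5); not regular.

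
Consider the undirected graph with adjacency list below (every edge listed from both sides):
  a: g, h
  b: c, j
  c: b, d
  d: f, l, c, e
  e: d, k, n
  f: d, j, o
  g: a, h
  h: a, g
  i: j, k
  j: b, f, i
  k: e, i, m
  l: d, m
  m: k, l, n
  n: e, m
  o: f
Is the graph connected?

No

Component: {a, g, h}
Component: {b, c, d, e, f, i, j, k, l, m, n, o}
There are 2 separate components, so the graph is not connected.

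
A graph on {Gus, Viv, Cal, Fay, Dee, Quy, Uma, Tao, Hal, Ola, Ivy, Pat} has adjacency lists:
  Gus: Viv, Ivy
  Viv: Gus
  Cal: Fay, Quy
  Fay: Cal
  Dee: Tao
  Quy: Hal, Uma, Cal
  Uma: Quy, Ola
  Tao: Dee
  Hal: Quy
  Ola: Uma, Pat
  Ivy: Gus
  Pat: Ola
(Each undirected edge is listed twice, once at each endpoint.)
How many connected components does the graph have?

3

Component: {Dee, Tao}
Component: {Gus, Viv, Ivy}
Component: {Cal, Fay, Quy, Uma, Hal, Ola, Pat}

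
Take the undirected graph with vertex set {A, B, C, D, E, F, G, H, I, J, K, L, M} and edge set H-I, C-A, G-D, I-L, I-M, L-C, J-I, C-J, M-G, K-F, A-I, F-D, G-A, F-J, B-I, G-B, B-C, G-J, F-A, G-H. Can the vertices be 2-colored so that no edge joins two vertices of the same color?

Color {C, E, F, G, I} black and {A, B, D, H, J, K, L, M} white. No edge joins two same-colored vertices, so the graph is bipartite.

Yes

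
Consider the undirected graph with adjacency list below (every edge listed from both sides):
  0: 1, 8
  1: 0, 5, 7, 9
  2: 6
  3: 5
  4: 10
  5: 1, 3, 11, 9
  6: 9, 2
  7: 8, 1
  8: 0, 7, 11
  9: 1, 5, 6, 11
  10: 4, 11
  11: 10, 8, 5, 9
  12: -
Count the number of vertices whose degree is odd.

4

Degrees: 0:2, 1:4, 2:1, 3:1, 4:1, 5:4, 6:2, 7:2, 8:3, 9:4, 10:2, 11:4, 12:0
Odd-degree vertices: 2, 3, 4, 8.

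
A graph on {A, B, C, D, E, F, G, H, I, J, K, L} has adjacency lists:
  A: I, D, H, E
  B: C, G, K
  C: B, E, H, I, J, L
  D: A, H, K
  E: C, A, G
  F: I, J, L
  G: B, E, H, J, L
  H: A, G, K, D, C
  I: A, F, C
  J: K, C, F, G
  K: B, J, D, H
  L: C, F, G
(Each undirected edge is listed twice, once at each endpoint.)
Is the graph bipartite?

No

The cycle H-D-K-H has length 3, which is odd, so the graph is not bipartite.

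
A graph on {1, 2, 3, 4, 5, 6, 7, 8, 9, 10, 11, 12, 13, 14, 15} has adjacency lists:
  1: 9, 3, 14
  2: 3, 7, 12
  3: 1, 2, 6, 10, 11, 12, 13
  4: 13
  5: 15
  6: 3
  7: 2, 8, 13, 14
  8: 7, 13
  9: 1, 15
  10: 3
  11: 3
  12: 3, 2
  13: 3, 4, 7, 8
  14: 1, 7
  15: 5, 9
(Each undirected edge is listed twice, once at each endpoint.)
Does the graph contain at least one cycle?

Yes

|V| = 15, |E| = 18, number of components = 1.
Since 18 > 15 - 1, a cycle must exist; for instance 3-13-7-2-12-3.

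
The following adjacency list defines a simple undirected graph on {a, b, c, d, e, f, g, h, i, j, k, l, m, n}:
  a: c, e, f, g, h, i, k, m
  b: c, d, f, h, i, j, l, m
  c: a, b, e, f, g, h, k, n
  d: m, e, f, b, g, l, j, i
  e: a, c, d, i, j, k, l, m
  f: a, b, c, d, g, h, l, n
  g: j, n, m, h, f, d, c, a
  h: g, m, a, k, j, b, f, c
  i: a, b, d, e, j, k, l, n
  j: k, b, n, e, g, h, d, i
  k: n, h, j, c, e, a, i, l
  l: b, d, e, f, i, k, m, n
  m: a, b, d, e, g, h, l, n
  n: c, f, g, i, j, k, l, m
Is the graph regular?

Yes

Degrees: a:8, b:8, c:8, d:8, e:8, f:8, g:8, h:8, i:8, j:8, k:8, l:8, m:8, n:8
Every vertex has degree 8, so the graph is 8-regular.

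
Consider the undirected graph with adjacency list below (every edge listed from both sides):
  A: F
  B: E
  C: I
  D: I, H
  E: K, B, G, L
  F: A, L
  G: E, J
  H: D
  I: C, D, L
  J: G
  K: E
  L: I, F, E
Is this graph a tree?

Yes

|V| = 12, |E| = 11.
Connected and |E| = |V| - 1, which characterizes a tree.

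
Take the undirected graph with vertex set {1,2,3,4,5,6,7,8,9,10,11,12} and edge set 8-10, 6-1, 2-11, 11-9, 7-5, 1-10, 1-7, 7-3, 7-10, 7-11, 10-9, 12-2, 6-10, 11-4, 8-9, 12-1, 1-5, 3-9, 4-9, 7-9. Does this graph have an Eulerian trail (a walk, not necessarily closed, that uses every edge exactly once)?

Degrees: 1:5, 2:2, 3:2, 4:2, 5:2, 6:2, 7:6, 8:2, 9:6, 10:5, 11:4, 12:2
Odd-degree vertices: 1, 10 (2 total).
The non-isolated vertices are connected and exactly 2 have odd degree, so an Eulerian trail exists (from 1 to 10).

Yes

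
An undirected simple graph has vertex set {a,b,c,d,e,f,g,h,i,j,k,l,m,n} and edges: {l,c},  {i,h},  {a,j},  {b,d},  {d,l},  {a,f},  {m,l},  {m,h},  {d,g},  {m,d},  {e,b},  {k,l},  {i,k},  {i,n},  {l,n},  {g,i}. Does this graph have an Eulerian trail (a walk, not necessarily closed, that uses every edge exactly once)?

No

Degrees: a:2, b:2, c:1, d:4, e:1, f:1, g:2, h:2, i:4, j:1, k:2, l:5, m:3, n:2
Odd-degree vertices: c, e, f, j, l, m (6 total).
With 6 odd-degree vertices (more than two), no single trail can use every edge.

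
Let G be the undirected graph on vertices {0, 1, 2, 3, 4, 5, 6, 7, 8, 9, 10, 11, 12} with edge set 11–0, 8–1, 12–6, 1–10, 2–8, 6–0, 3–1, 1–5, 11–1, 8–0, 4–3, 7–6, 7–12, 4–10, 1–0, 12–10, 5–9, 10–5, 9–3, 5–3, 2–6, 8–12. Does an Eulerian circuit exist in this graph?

Yes

Degrees: 0:4, 1:6, 2:2, 3:4, 4:2, 5:4, 6:4, 7:2, 8:4, 9:2, 10:4, 11:2, 12:4
Every vertex has even degree and the edges form a single connected piece, so an Eulerian circuit exists.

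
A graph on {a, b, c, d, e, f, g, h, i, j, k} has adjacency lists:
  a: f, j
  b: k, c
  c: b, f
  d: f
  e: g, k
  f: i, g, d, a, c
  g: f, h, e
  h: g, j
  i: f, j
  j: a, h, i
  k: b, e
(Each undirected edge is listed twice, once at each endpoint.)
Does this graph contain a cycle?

Yes

|V| = 11, |E| = 13, number of components = 1.
One cycle is f-g-e-k-b-c-f.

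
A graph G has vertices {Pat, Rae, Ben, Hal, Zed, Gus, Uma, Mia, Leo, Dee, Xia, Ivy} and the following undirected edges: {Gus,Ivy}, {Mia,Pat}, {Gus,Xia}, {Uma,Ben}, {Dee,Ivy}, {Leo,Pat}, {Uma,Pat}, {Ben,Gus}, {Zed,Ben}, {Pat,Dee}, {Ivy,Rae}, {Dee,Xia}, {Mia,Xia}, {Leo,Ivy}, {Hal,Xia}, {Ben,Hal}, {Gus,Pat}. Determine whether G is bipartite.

Yes

A valid 2-coloring puts {Rae, Hal, Zed, Gus, Uma, Mia, Leo, Dee} on one side and {Pat, Ben, Xia, Ivy} on the other; every edge crosses between the two sides.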